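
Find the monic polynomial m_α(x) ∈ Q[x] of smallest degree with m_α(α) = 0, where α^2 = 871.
m_α(x) = x^2 - 871

α satisfies α^2 - 871 = 0, so x^2 - 871 annihilates α. Since d = 871 is squarefree and ≠ 1, it is not a perfect square in Q, so x^2 - 871 has no rational root and is therefore irreducible over Q (a degree-2 polynomial over a field is irreducible iff it has no root). Hence m_α(x) = x^2 - 871.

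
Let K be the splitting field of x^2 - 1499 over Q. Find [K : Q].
[K : Q] = 2

f(x) = x^2 - 1499 factors as (x - √1499)(x + √1499). The splitting field is K = Q(√1499). Since 1499 is squarefree and > 1, it is not a perfect square, so x^2 - 1499 is irreducible over Q and [Q(√1499) : Q] = 2. Hence [K : Q] = 2.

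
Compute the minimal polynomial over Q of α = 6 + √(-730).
m_α(x) = x^2 - 12x + 766

From α - 6 = √(-730), squaring gives (α - 6)^2 = -730, i.e. α^2 - 12α + 36 = -730, so α^2 - 12α + 766 = 0. The discriminant of x^2 - 12x + 766 is (-12)^2 - 4·(766) = 144 - 3064 = -2920, and 4·(-730) is not a perfect square in Q since -730 is squarefree and ≠ 1. Hence x^2 - 12x + 766 is irreducible over Q and is the minimal polynomial of α.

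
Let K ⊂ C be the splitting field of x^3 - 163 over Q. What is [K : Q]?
[K : Q] = 6

The roots of x^3 - 163 are ∛163, ω∛163, ω^2∛163 where ω = e^(2πi/3) is a primitive cube root of unity, so K = Q(∛163, ω). Now [Q(∛163):Q] = 3 (since 163 is not a perfect cube, x^3 - 163 is irreducible) and [Q(ω):Q] = 2. Both 2 and 3 divide [K:Q], and [K:Q] ≤ 3·2 = 6, so [K:Q] = 6. (Equivalently: Q(∛163) ⊂ R but ω ∉ R, so [K : Q(∛163)] = 2.)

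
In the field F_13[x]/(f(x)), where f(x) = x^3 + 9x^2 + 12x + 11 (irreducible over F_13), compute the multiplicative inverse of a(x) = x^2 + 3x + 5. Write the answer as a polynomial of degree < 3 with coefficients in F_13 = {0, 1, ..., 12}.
a(x)^(-1) ≡ 2x^2 + 11x + 11 (mod f(x))

Since f is irreducible over F_13, F_13[x]/(f) is a field and a(x) ≠ 0 has an inverse. Apply the extended Euclidean algorithm to f(x) and a(x) in F_13[x]: f(x) = (x + 6)·a(x) + (2x + 7);  a(x) = (7x + 3)·(2x + 7) + (10). The last nonzero remainder is the constant 10 = gcd(f, a) in F_13. Back-substituting through the division chain expresses 10 = s(x)·a(x) + t(x)·f(x) with s(x) ≡ 7x^2 + 6x + 6 (mod f), so (7x^2 + 6x + 6)·a(x) ≡ 10 (mod f). Multiplying by 10^(-1) ≡ 4 in F_13 gives a(x)^(-1) ≡ 4·(7x^2 + 6x + 6) ≡ 2x^2 + 11x + 11 (mod f). Check: (x^2 + 3x + 5)·(2x^2 + 11x + 11) = 2x^4 + 4x^3 + 2x^2 + 10x + 3 ≡ 1 (mod x^3 + 9x^2 + 12x + 11).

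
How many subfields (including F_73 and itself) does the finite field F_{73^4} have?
F_{73^4} has 3 subfields

The subfields of F_{p^n} are exactly the fields F_{p^d} for d | n (each is the fixed field of the unique index-d subgroup of Gal(F_{p^n}/F_p) ≅ Z/nZ). The divisors of n = 4 are {1, 2, 4}, giving 3 subfields: F_{73^1}, F_{73^2}, F_{73^4}.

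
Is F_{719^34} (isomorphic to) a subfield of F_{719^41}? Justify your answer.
No: F_{719^34} is not a subfield of F_{719^41}

F_{p^m} embeds in F_{p^n} iff m | n. Here 34 ∤ 41 (since 41 = 1·34 + 7 with remainder 7 ≠ 0), so F_{719^34} is not a subfield of F_{719^41}. Equivalently: if it were, the tower law would give 34 = [F_{719^34}:F_719] dividing [F_{719^41}:F_719] = 41, contradiction.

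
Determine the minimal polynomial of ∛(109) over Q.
m_α(x) = x^3 - 109

α satisfies α^3 = 109, so x^3 - 109 annihilates α. By the rational root test, a rational root p/q (in lowest terms) of x^3 - 109 would satisfy p^3 = 109 q^3, forcing q = 1 and p^3 = 109; but 109 is not a perfect cube, contradiction. A monic cubic over Q with no rational root is irreducible (any nontrivial factorization would include a linear factor). Hence x^3 - 109 is the minimal polynomial of α, and in particular [Q(α):Q] = 3.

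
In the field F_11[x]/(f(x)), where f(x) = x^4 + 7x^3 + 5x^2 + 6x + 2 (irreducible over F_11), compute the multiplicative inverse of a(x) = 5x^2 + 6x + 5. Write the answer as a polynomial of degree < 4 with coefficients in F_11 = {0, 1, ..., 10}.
a(x)^(-1) ≡ 2x^3 + 5x^2 + 2x + 9 (mod f(x))

Since f is irreducible over F_11, F_11[x]/(f) is a field and a(x) ≠ 0 has an inverse. Apply the extended Euclidean algorithm to f(x) and a(x) in F_11[x]: f(x) = (9x^2 + 6x + 9)·a(x) + (10x + 1);  a(x) = (6x)·(10x + 1) + (5). The last nonzero remainder is the constant 5 = gcd(f, a) in F_11. Back-substituting through the division chain expresses 5 = s(x)·a(x) + t(x)·f(x) with s(x) ≡ 10x^3 + 3x^2 + 10x + 1 (mod f), so (10x^3 + 3x^2 + 10x + 1)·a(x) ≡ 5 (mod f). Multiplying by 5^(-1) ≡ 9 in F_11 gives a(x)^(-1) ≡ 9·(10x^3 + 3x^2 + 10x + 1) ≡ 2x^3 + 5x^2 + 2x + 9 (mod f). Check: (5x^2 + 6x + 5)·(2x^3 + 5x^2 + 2x + 9) = 10x^5 + 4x^4 + 6x^3 + 5x^2 + 9x + 1 ≡ 1 (mod x^4 + 7x^3 + 5x^2 + 6x + 2).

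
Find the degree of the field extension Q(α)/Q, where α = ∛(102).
[Q(α):Q] = 3

The minimal polynomial of α is x^3 - 102, irreducible over Q since 102 is not a perfect cube (so x^3 - 102 has no rational root). Hence [Q(α):Q] = deg(m_α) = 3.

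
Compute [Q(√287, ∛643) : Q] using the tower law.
[Q(√287, ∛643) : Q] = 6

Let L = Q(√287, ∛643). Since Q(√287) ⊂ L and [Q(√287):Q] = 2, the tower law gives 2 | [L:Q]. Likewise Q(∛643) ⊂ L with [Q(∛643):Q] = 3 (because 643 is not a perfect cube), so 3 | [L:Q]. As gcd(2,3) = 1, [L:Q] is divisible by 6. Conversely L is generated over Q by √287 and ∛643, so [L:Q] ≤ 2·3 = 6. Therefore [Q(√287, ∛643) : Q] = 6.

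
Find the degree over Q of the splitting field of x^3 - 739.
[K : Q] = 6

The roots of x^3 - 739 are ∛739, ω∛739, ω^2∛739 where ω = e^(2πi/3) is a primitive cube root of unity, so K = Q(∛739, ω). Now [Q(∛739):Q] = 3 (since 739 is not a perfect cube, x^3 - 739 is irreducible) and [Q(ω):Q] = 2. Both 2 and 3 divide [K:Q], and [K:Q] ≤ 3·2 = 6, so [K:Q] = 6. (Equivalently: Q(∛739) ⊂ R but ω ∉ R, so [K : Q(∛739)] = 2.)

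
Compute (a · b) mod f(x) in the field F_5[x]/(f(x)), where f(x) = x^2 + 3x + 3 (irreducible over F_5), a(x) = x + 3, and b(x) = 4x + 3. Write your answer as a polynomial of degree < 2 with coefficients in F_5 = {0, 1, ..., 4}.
a · b ≡ 3x + 2 (mod f(x))

Multiply in F_5[x]: a(x)·b(x) = (x + 3)·(4x + 3) = 4x^2 + 4. This has degree ≥ 2, so divide by f(x) over F_5: 4x^2 + 4 = (4)·(x^2 + 3x + 3) + (3x + 2). Hence a·b ≡ 3x + 2 (mod f). (F_5[x]/(f) is a field with 5^2 = 25 elements since f is irreducible of degree 2.)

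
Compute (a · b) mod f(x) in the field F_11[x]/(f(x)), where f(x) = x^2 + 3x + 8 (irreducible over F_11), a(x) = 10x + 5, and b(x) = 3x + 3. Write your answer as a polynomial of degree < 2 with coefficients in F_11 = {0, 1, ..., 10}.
a · b ≡ 10x + 6 (mod f(x))

Multiply in F_11[x]: a(x)·b(x) = (10x + 5)·(3x + 3) = 8x^2 + x + 4. This has degree ≥ 2, so divide by f(x) over F_11: 8x^2 + x + 4 = (8)·(x^2 + 3x + 8) + (10x + 6). Hence a·b ≡ 10x + 6 (mod f). (F_11[x]/(f) is a field with 11^2 = 121 elements since f is irreducible of degree 2.)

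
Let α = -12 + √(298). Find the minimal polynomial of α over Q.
m_α(x) = x^2 + 24x - 154

From α + 12 = √(298), squaring gives (α + 12)^2 = 298, i.e. α^2 + 24α + 144 = 298, so α^2 + 24α - 154 = 0. The discriminant of x^2 + 24x - 154 is (24)^2 - 4·(-154) = 576 + 616 = 1192, and 4·(298) is not a perfect square in Q since 298 is squarefree and ≠ 1. Hence x^2 + 24x - 154 is irreducible over Q and is the minimal polynomial of α.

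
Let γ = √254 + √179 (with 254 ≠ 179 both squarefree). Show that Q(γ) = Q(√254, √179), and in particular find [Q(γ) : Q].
[Q(γ) : Q] = 4 (equivalently, Q(γ) = Q(√254, √179))

Obviously Q(γ) ⊆ Q(√254, √179), and [Q(√254, √179):Q] = 4 (since 254, 179 are distinct squarefree integers > 1 with 45466 not a perfect square). To show equality we compute the minimal polynomial of γ. From γ = √254 + √179: γ^2 = 254 + 2√(45466) + 179 = 433 + 2√(45466), so γ^2 - 433 = 2√(45466); squaring, (γ^2 - 433)^2 = 4·45466, i.e. γ^4 - 866γ^2 + 187489 - 181864 = 0, i.e. γ^4 - 866γ^2 + 5625 = 0. So γ is a root of x^4 - 866x^2 + 5625. This polynomial is irreducible over Q: it has no rational root (each ±√254 ± √179 is irrational), and any factorization into two quadratics over Q would force √(45466) ∈ Q (pairing opposite roots) or √254, √179 ∈ Q (other pairings), all impossible. Hence [Q(γ):Q] = 4 = [Q(√254, √179):Q], so Q(γ) = Q(√254, √179).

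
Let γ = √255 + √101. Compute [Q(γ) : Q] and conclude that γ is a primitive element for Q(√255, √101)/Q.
[Q(γ) : Q] = 4 (equivalently, Q(γ) = Q(√255, √101))

Obviously Q(γ) ⊆ Q(√255, √101), and [Q(√255, √101):Q] = 4 (since 255, 101 are distinct squarefree integers > 1 with 25755 not a perfect square). To show equality we compute the minimal polynomial of γ. From γ = √255 + √101: γ^2 = 255 + 2√(25755) + 101 = 356 + 2√(25755), so γ^2 - 356 = 2√(25755); squaring, (γ^2 - 356)^2 = 4·25755, i.e. γ^4 - 712γ^2 + 126736 - 103020 = 0, i.e. γ^4 - 712γ^2 + 23716 = 0. So γ is a root of x^4 - 712x^2 + 23716. This polynomial is irreducible over Q: it has no rational root (each ±√255 ± √101 is irrational), and any factorization into two quadratics over Q would force √(25755) ∈ Q (pairing opposite roots) or √255, √101 ∈ Q (other pairings), all impossible. Hence [Q(γ):Q] = 4 = [Q(√255, √101):Q], so Q(γ) = Q(√255, √101).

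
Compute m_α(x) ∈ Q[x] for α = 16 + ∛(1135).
m_α(x) = x^3 - 48x^2 + 768x - 5231

Set β = α - 16 = ∛(1135), so β^3 = 1135. Then (α - 16)^3 - 1135 = 0, i.e. α is a root of g(x) = (x - 16)^3 - 1135 = x^3 - 48x^2 + 768x - 5231. Since g(x) = h(x - 16) where h(x) = x^3 - 1135, and h is irreducible over Q (because 1135 is not a perfect cube, so h has no rational root, and a monic cubic with no rational root is irreducible), g is also irreducible (irreducibility is preserved under the substitution x → x - 16). Hence m_α(x) = x^3 - 48x^2 + 768x - 5231.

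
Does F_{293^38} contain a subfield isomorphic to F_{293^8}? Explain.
No: F_{293^8} is not a subfield of F_{293^38}

F_{p^m} embeds in F_{p^n} iff m | n. Here 8 ∤ 38 (since 38 = 4·8 + 6 with remainder 6 ≠ 0), so F_{293^8} is not a subfield of F_{293^38}. Equivalently: if it were, the tower law would give 8 = [F_{293^8}:F_293] dividing [F_{293^38}:F_293] = 38, contradiction.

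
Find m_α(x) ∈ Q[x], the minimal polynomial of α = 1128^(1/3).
m_α(x) = x^3 - 1128

α satisfies α^3 = 1128, so x^3 - 1128 annihilates α. By the rational root test, a rational root p/q (in lowest terms) of x^3 - 1128 would satisfy p^3 = 1128 q^3, forcing q = 1 and p^3 = 1128; but 1128 is not a perfect cube, contradiction. A monic cubic over Q with no rational root is irreducible (any nontrivial factorization would include a linear factor). Hence x^3 - 1128 is the minimal polynomial of α, and in particular [Q(α):Q] = 3.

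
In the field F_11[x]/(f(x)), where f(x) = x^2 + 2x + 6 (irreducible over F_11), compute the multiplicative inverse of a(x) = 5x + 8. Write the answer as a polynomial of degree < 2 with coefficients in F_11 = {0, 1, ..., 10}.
a(x)^(-1) ≡ 3x + 10 (mod f(x))

Since f is irreducible over F_11, F_11[x]/(f) is a field and a(x) ≠ 0 has an inverse. Apply the extended Euclidean algorithm to f(x) and a(x) in F_11[x]: f(x) = (9x + 8)·a(x) + (8). The last nonzero remainder is the constant 8 = gcd(f, a) in F_11. Back-substituting through the division chain expresses 8 = s(x)·a(x) + t(x)·f(x) with s(x) ≡ 2x + 3 (mod f), so (2x + 3)·a(x) ≡ 8 (mod f). Multiplying by 8^(-1) ≡ 7 in F_11 gives a(x)^(-1) ≡ 7·(2x + 3) ≡ 3x + 10 (mod f). Check: (5x + 8)·(3x + 10) = 4x^2 + 8x + 3 ≡ 1 (mod x^2 + 2x + 6).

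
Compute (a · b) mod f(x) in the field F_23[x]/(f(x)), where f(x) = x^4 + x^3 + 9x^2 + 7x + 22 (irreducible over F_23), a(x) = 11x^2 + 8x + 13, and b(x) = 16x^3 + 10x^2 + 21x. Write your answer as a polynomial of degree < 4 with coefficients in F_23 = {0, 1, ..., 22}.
a · b ≡ 3x^2 + 15x + 16 (mod f(x))

Multiply in F_23[x]: a(x)·b(x) = (11x^2 + 8x + 13)·(16x^3 + 10x^2 + 21x) = 15x^5 + 8x^4 + 13x^3 + 22x^2 + 20x. This has degree ≥ 4, so divide by f(x) over F_23: 15x^5 + 8x^4 + 13x^3 + 22x^2 + 20x = (15x + 16)·(x^4 + x^3 + 9x^2 + 7x + 22) + (3x^2 + 15x + 16). Hence a·b ≡ 3x^2 + 15x + 16 (mod f). (F_23[x]/(f) is a field with 23^4 = 279841 elements since f is irreducible of degree 4.)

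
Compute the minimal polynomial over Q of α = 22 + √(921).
m_α(x) = x^2 - 44x - 437

From α - 22 = √(921), squaring gives (α - 22)^2 = 921, i.e. α^2 - 44α + 484 = 921, so α^2 - 44α - 437 = 0. The discriminant of x^2 - 44x - 437 is (-44)^2 - 4·(-437) = 1936 + 1748 = 3684, and 4·(921) is not a perfect square in Q since 921 is squarefree and ≠ 1. Hence x^2 - 44x - 437 is irreducible over Q and is the minimal polynomial of α.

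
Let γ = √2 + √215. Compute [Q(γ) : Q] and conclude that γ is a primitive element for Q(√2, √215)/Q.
[Q(γ) : Q] = 4 (equivalently, Q(γ) = Q(√2, √215))

Obviously Q(γ) ⊆ Q(√2, √215), and [Q(√2, √215):Q] = 4 (since 2, 215 are distinct squarefree integers > 1 with 430 not a perfect square). To show equality we compute the minimal polynomial of γ. From γ = √2 + √215: γ^2 = 2 + 2√(430) + 215 = 217 + 2√(430), so γ^2 - 217 = 2√(430); squaring, (γ^2 - 217)^2 = 4·430, i.e. γ^4 - 434γ^2 + 47089 - 1720 = 0, i.e. γ^4 - 434γ^2 + 45369 = 0. So γ is a root of x^4 - 434x^2 + 45369. This polynomial is irreducible over Q: it has no rational root (each ±√2 ± √215 is irrational), and any factorization into two quadratics over Q would force √(430) ∈ Q (pairing opposite roots) or √2, √215 ∈ Q (other pairings), all impossible. Hence [Q(γ):Q] = 4 = [Q(√2, √215):Q], so Q(γ) = Q(√2, √215).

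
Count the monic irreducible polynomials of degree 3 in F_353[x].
There are 14662208 monic irreducible polynomials of degree 3 over F_353

Each element of F_{353^3} that lies in no proper subfield is a root of exactly one monic irreducible of degree 3 over F_353, and each such polynomial has 3 distinct roots in F_{353^3}. By Möbius inversion the count is N_353(3) = (1/3) Σ_{d|3} μ(3/d) · 353^d = (1/3)(μ(3)·353^1 + μ(1)·353^3) = 43986624/3 = 14662208.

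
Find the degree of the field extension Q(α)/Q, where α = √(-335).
[Q(α):Q] = 2

[Q(α):Q] equals the degree of the minimal polynomial of α. Here α^2 = -335 and x^2 + 335 is irreducible (d = -335 is squarefree, ≠ 1, hence not a square), so deg(m_α) = 2. Thus [Q(α):Q] = 2.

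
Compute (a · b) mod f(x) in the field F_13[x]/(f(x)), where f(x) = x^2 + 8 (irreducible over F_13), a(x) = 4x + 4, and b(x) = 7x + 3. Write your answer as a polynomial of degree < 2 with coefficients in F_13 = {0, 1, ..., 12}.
a · b ≡ x + 9 (mod f(x))

Multiply in F_13[x]: a(x)·b(x) = (4x + 4)·(7x + 3) = 2x^2 + x + 12. This has degree ≥ 2, so divide by f(x) over F_13: 2x^2 + x + 12 = (2)·(x^2 + 8) + (x + 9). Hence a·b ≡ x + 9 (mod f). (F_13[x]/(f) is a field with 13^2 = 169 elements since f is irreducible of degree 2.)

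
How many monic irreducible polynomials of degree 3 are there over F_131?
There are 749320 monic irreducible polynomials of degree 3 over F_131

Each element of F_{131^3} that lies in no proper subfield is a root of exactly one monic irreducible of degree 3 over F_131, and each such polynomial has 3 distinct roots in F_{131^3}. By Möbius inversion the count is N_131(3) = (1/3) Σ_{d|3} μ(3/d) · 131^d = (1/3)(μ(3)·131^1 + μ(1)·131^3) = 2247960/3 = 749320.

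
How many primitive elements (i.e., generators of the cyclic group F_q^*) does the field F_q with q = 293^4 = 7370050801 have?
There are φ(7370050800) = 1548288000 primitive elements

F_q^* is cyclic of order q - 1 = 7370050800. A cyclic group of order m has exactly φ(m) generators. Here m = 7370050800 = 2^4 · 3 · 5^2 · 7^2 · 17 · 73 · 101, so the number of primitive elements is φ(7370050800) = 1548288000.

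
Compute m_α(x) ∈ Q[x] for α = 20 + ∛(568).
m_α(x) = x^3 - 60x^2 + 1200x - 8568

Set β = α - 20 = ∛(568), so β^3 = 568. Then (α - 20)^3 - 568 = 0, i.e. α is a root of g(x) = (x - 20)^3 - 568 = x^3 - 60x^2 + 1200x - 8568. Since g(x) = h(x - 20) where h(x) = x^3 - 568, and h is irreducible over Q (because 568 is not a perfect cube, so h has no rational root, and a monic cubic with no rational root is irreducible), g is also irreducible (irreducibility is preserved under the substitution x → x - 20). Hence m_α(x) = x^3 - 60x^2 + 1200x - 8568.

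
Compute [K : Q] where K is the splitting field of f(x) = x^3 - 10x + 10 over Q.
[K : Q] = 6

By the rational root test, any rational root of the monic integer polynomial f(x) = x^3 - 10x + 10 must be an integer dividing the constant term 10, i.e. one of ±{1, 2, 5, 10}. Evaluating: f(1) = 1, f(-1) = 19, f(2) = -2, f(-2) = 22, f(5) = 85, f(-5) = -65, f(10) = 910, f(-10) = -890; none is 0, so f has no rational root and is therefore irreducible over Q (a cubic with no linear factor over a field is irreducible). For an irreducible cubic, the Galois group is A_3 or S_3 according as the discriminant disc(f) = -4a^3 - 27b^2 = -4·(-10)^3 - 27·(10)^2 = 1300 is or is not a square in Q. Here disc(f) = 1300 is not a perfect square in Q, so the Galois group of f over Q is not contained in A_3 and must be all of S_3. The splitting field has degree |S_3| = 6 over Q, so [K : Q] = 6.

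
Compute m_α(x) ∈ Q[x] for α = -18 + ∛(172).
m_α(x) = x^3 + 54x^2 + 972x + 5660

Set β = α + 18 = ∛(172), so β^3 = 172. Then (α + 18)^3 - 172 = 0, i.e. α is a root of g(x) = (x + 18)^3 - 172 = x^3 + 54x^2 + 972x + 5660. Since g(x) = h(x + 18) where h(x) = x^3 - 172, and h is irreducible over Q (because 172 is not a perfect cube, so h has no rational root, and a monic cubic with no rational root is irreducible), g is also irreducible (irreducibility is preserved under the substitution x → x + 18). Hence m_α(x) = x^3 + 54x^2 + 972x + 5660.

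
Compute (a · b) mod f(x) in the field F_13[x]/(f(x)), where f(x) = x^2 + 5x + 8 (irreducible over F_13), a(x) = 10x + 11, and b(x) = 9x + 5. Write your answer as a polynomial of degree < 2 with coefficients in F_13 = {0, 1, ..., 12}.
a · b ≡ 11x + 11 (mod f(x))

Multiply in F_13[x]: a(x)·b(x) = (10x + 11)·(9x + 5) = 12x^2 + 6x + 3. This has degree ≥ 2, so divide by f(x) over F_13: 12x^2 + 6x + 3 = (12)·(x^2 + 5x + 8) + (11x + 11). Hence a·b ≡ 11x + 11 (mod f). (F_13[x]/(f) is a field with 13^2 = 169 elements since f is irreducible of degree 2.)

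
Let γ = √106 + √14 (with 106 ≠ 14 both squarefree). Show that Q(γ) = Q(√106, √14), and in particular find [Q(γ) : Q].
[Q(γ) : Q] = 4 (equivalently, Q(γ) = Q(√106, √14))

Obviously Q(γ) ⊆ Q(√106, √14), and [Q(√106, √14):Q] = 4 (since 106, 14 are distinct squarefree integers > 1 with 1484 not a perfect square). To show equality we compute the minimal polynomial of γ. From γ = √106 + √14: γ^2 = 106 + 2√(1484) + 14 = 120 + 2√(1484), so γ^2 - 120 = 2√(1484); squaring, (γ^2 - 120)^2 = 4·1484, i.e. γ^4 - 240γ^2 + 14400 - 5936 = 0, i.e. γ^4 - 240γ^2 + 8464 = 0. So γ is a root of x^4 - 240x^2 + 8464. This polynomial is irreducible over Q: it has no rational root (each ±√106 ± √14 is irrational), and any factorization into two quadratics over Q would force √(1484) ∈ Q (pairing opposite roots) or √106, √14 ∈ Q (other pairings), all impossible. Hence [Q(γ):Q] = 4 = [Q(√106, √14):Q], so Q(γ) = Q(√106, √14).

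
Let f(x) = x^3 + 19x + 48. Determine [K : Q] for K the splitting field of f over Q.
[K : Q] = 6

By the rational root test, any rational root of the monic integer polynomial f(x) = x^3 + 19x + 48 must be an integer dividing the constant term 48, i.e. one of ±{1, 2, 3, 4, 6, 8, 12, 16, 24, 48}. Evaluating: f(1) = 68, f(-1) = 28, f(2) = 94, f(-2) = 2, f(3) = 132, f(-3) = -36, f(4) = 188, f(-4) = -92, f(6) = 378, f(-6) = -282, f(8) = 712, f(-8) = -616, f(12) = 2004, f(-12) = -1908, f(16) = 4448, f(-16) = -4352, f(24) = 14328, f(-24) = -14232, f(48) = 111552, f(-48) = -111456; none is 0, so f has no rational root and is therefore irreducible over Q (a cubic with no linear factor over a field is irreducible). For an irreducible cubic, the Galois group is A_3 or S_3 according as the discriminant disc(f) = -4a^3 - 27b^2 = -4·(19)^3 - 27·(48)^2 = -89644 is or is not a square in Q. Here disc(f) = -89644 is not a perfect square in Q, so the Galois group of f over Q is not contained in A_3 and must be all of S_3. The splitting field has degree |S_3| = 6 over Q, so [K : Q] = 6.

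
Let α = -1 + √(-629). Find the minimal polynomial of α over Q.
m_α(x) = x^2 + 2x + 630

From α + 1 = √(-629), squaring gives (α + 1)^2 = -629, i.e. α^2 + 2α + 1 = -629, so α^2 + 2α + 630 = 0. The discriminant of x^2 + 2x + 630 is (2)^2 - 4·(630) = 4 - 2520 = -2516, and 4·(-629) is not a perfect square in Q since -629 is squarefree and ≠ 1. Hence x^2 + 2x + 630 is irreducible over Q and is the minimal polynomial of α.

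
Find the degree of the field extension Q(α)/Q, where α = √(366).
[Q(α):Q] = 2

[Q(α):Q] equals the degree of the minimal polynomial of α. Here α^2 = 366 and x^2 - 366 is irreducible (d = 366 is squarefree, ≠ 1, hence not a square), so deg(m_α) = 2. Thus [Q(α):Q] = 2.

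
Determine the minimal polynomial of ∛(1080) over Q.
m_α(x) = x^3 - 1080

α satisfies α^3 = 1080, so x^3 - 1080 annihilates α. By the rational root test, a rational root p/q (in lowest terms) of x^3 - 1080 would satisfy p^3 = 1080 q^3, forcing q = 1 and p^3 = 1080; but 1080 is not a perfect cube, contradiction. A monic cubic over Q with no rational root is irreducible (any nontrivial factorization would include a linear factor). Hence x^3 - 1080 is the minimal polynomial of α, and in particular [Q(α):Q] = 3.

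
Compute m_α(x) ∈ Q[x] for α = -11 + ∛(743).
m_α(x) = x^3 + 33x^2 + 363x + 588

Set β = α + 11 = ∛(743), so β^3 = 743. Then (α + 11)^3 - 743 = 0, i.e. α is a root of g(x) = (x + 11)^3 - 743 = x^3 + 33x^2 + 363x + 588. Since g(x) = h(x + 11) where h(x) = x^3 - 743, and h is irreducible over Q (because 743 is not a perfect cube, so h has no rational root, and a monic cubic with no rational root is irreducible), g is also irreducible (irreducibility is preserved under the substitution x → x + 11). Hence m_α(x) = x^3 + 33x^2 + 363x + 588.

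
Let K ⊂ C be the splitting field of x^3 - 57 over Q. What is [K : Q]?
[K : Q] = 6

The roots of x^3 - 57 are ∛57, ω∛57, ω^2∛57 where ω = e^(2πi/3) is a primitive cube root of unity, so K = Q(∛57, ω). Now [Q(∛57):Q] = 3 (since 57 is not a perfect cube, x^3 - 57 is irreducible) and [Q(ω):Q] = 2. Both 2 and 3 divide [K:Q], and [K:Q] ≤ 3·2 = 6, so [K:Q] = 6. (Equivalently: Q(∛57) ⊂ R but ω ∉ R, so [K : Q(∛57)] = 2.)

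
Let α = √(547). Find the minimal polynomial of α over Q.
m_α(x) = x^2 - 547

α satisfies α^2 - 547 = 0, so x^2 - 547 annihilates α. Since d = 547 is squarefree and ≠ 1, it is not a perfect square in Q, so x^2 - 547 has no rational root and is therefore irreducible over Q (a degree-2 polynomial over a field is irreducible iff it has no root). Hence m_α(x) = x^2 - 547.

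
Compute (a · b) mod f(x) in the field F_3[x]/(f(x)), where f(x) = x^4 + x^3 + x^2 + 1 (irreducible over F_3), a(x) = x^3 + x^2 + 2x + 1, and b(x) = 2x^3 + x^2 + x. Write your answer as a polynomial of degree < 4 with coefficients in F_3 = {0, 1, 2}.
a · b ≡ x^3 + x^2 (mod f(x))

Multiply in F_3[x]: a(x)·b(x) = (x^3 + x^2 + 2x + 1)·(2x^3 + x^2 + x) = 2x^6 + 2x^3 + x. This has degree ≥ 4, so divide by f(x) over F_3: 2x^6 + 2x^3 + x = (2x^2 + x)·(x^4 + x^3 + x^2 + 1) + (x^3 + x^2). Hence a·b ≡ x^3 + x^2 (mod f). (F_3[x]/(f) is a field with 3^4 = 81 elements since f is irreducible of degree 4.)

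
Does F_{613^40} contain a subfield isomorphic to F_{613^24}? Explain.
No: F_{613^24} is not a subfield of F_{613^40}

F_{p^m} embeds in F_{p^n} iff m | n. Here 24 ∤ 40 (since 40 = 1·24 + 16 with remainder 16 ≠ 0), so F_{613^24} is not a subfield of F_{613^40}. Equivalently: if it were, the tower law would give 24 = [F_{613^24}:F_613] dividing [F_{613^40}:F_613] = 40, contradiction.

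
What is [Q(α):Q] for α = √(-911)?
[Q(α):Q] = 2

[Q(α):Q] equals the degree of the minimal polynomial of α. Here α^2 = -911 and x^2 + 911 is irreducible (d = -911 is squarefree, ≠ 1, hence not a square), so deg(m_α) = 2. Thus [Q(α):Q] = 2.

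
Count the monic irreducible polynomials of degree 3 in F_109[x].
There are 431640 monic irreducible polynomials of degree 3 over F_109

Each element of F_{109^3} that lies in no proper subfield is a root of exactly one monic irreducible of degree 3 over F_109, and each such polynomial has 3 distinct roots in F_{109^3}. By Möbius inversion the count is N_109(3) = (1/3) Σ_{d|3} μ(3/d) · 109^d = (1/3)(μ(3)·109^1 + μ(1)·109^3) = 1294920/3 = 431640.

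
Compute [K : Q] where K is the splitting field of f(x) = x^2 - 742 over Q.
[K : Q] = 2

f(x) = x^2 - 742 factors as (x - √742)(x + √742). The splitting field is K = Q(√742). Since 742 is squarefree and > 1, it is not a perfect square, so x^2 - 742 is irreducible over Q and [Q(√742) : Q] = 2. Hence [K : Q] = 2.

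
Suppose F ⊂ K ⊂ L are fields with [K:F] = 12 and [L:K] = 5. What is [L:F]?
[L:F] = 60

The tower law says that for any tower of field extensions F ⊂ K ⊂ L with finite degrees, [L:F] = [L:K] · [K:F]. Here this gives [L:F] = 5 · 12 = 60.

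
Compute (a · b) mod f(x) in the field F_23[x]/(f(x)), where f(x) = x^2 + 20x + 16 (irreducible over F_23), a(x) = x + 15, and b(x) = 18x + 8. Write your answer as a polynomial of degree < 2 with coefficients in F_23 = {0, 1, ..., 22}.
a · b ≡ 10x + 16 (mod f(x))

Multiply in F_23[x]: a(x)·b(x) = (x + 15)·(18x + 8) = 18x^2 + 2x + 5. This has degree ≥ 2, so divide by f(x) over F_23: 18x^2 + 2x + 5 = (18)·(x^2 + 20x + 16) + (10x + 16). Hence a·b ≡ 10x + 16 (mod f). (F_23[x]/(f) is a field with 23^2 = 529 elements since f is irreducible of degree 2.)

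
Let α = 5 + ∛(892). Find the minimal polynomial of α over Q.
m_α(x) = x^3 - 15x^2 + 75x - 1017

Set β = α - 5 = ∛(892), so β^3 = 892. Then (α - 5)^3 - 892 = 0, i.e. α is a root of g(x) = (x - 5)^3 - 892 = x^3 - 15x^2 + 75x - 1017. Since g(x) = h(x - 5) where h(x) = x^3 - 892, and h is irreducible over Q (because 892 is not a perfect cube, so h has no rational root, and a monic cubic with no rational root is irreducible), g is also irreducible (irreducibility is preserved under the substitution x → x - 5). Hence m_α(x) = x^3 - 15x^2 + 75x - 1017.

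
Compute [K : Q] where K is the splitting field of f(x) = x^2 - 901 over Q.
[K : Q] = 2

f(x) = x^2 - 901 factors as (x - √901)(x + √901). The splitting field is K = Q(√901). Since 901 is squarefree and > 1, it is not a perfect square, so x^2 - 901 is irreducible over Q and [Q(√901) : Q] = 2. Hence [K : Q] = 2.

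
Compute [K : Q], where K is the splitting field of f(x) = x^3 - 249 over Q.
[K : Q] = 6

The roots of x^3 - 249 are ∛249, ω∛249, ω^2∛249 where ω = e^(2πi/3) is a primitive cube root of unity, so K = Q(∛249, ω). Now [Q(∛249):Q] = 3 (since 249 is not a perfect cube, x^3 - 249 is irreducible) and [Q(ω):Q] = 2. Both 2 and 3 divide [K:Q], and [K:Q] ≤ 3·2 = 6, so [K:Q] = 6. (Equivalently: Q(∛249) ⊂ R but ω ∉ R, so [K : Q(∛249)] = 2.)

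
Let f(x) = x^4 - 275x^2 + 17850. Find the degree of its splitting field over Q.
[K : Q] = 4

Solving the quadratic in x^2: x^2 = (275 ± √(275^2 - 4·17850))/2 = (275 ± √4225)/2 = (275 ± 65)/2, giving x^2 = 170 or x^2 = 105. So f(x) = (x^2 - 170)(x^2 - 105) and the roots of f are ±√170, ±√105. Hence the splitting field is K = Q(√170, √105). Since 170 and 105 are distinct squarefree integers > 1, their product 17850 is not a perfect square, so √105 ∉ Q(√170). By the tower law [K:Q] = [Q(√170,√105):Q(√170)] · [Q(√170):Q] = 2 · 2 = 4.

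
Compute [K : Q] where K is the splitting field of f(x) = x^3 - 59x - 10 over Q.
[K : Q] = 6

By the rational root test, any rational root of the monic integer polynomial f(x) = x^3 - 59x - 10 must be an integer dividing the constant term -10, i.e. one of ±{1, 2, 5, 10}. Evaluating: f(1) = -68, f(-1) = 48, f(2) = -120, f(-2) = 100, f(5) = -180, f(-5) = 160, f(10) = 400, f(-10) = -420; none is 0, so f has no rational root and is therefore irreducible over Q (a cubic with no linear factor over a field is irreducible). For an irreducible cubic, the Galois group is A_3 or S_3 according as the discriminant disc(f) = -4a^3 - 27b^2 = -4·(-59)^3 - 27·(-10)^2 = 818816 is or is not a square in Q. Here disc(f) = 818816 is not a perfect square in Q, so the Galois group of f over Q is not contained in A_3 and must be all of S_3. The splitting field has degree |S_3| = 6 over Q, so [K : Q] = 6.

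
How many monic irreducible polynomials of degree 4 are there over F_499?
There are 15500312250 monic irreducible polynomials of degree 4 over F_499

Each element of F_{499^4} that lies in no proper subfield is a root of exactly one monic irreducible of degree 4 over F_499, and each such polynomial has 4 distinct roots in F_{499^4}. By Möbius inversion the count is N_499(4) = (1/4) Σ_{d|4} μ(4/d) · 499^d = (1/4)(μ(4)·499^1 + μ(2)·499^2 + μ(1)·499^4) = 62001249000/4 = 15500312250.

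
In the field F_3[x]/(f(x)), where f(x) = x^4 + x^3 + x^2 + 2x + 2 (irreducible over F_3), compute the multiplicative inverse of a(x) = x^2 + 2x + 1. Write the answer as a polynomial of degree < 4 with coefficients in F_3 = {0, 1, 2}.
a(x)^(-1) ≡ 2x^3 + 2x^2 (mod f(x))

Since f is irreducible over F_3, F_3[x]/(f) is a field and a(x) ≠ 0 has an inverse. Apply the extended Euclidean algorithm to f(x) and a(x) in F_3[x]: f(x) = (x^2 + 2x + 2)·a(x) + (2x);  a(x) = (2x + 1)·(2x) + (1). The last nonzero remainder is the constant 1 = gcd(f, a) in F_3. Back-substituting through the division chain expresses 1 = s(x)·a(x) + t(x)·f(x) with s(x) ≡ 2x^3 + 2x^2 (mod f), so a(x)^(-1) ≡ s(x) = 2x^3 + 2x^2 (mod f). Check: (x^2 + 2x + 1)·(2x^3 + 2x^2) = 2x^5 + 2x^2 ≡ 1 (mod x^4 + x^3 + x^2 + 2x + 2).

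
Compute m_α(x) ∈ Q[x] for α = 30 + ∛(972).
m_α(x) = x^3 - 90x^2 + 2700x - 27972

Set β = α - 30 = ∛(972), so β^3 = 972. Then (α - 30)^3 - 972 = 0, i.e. α is a root of g(x) = (x - 30)^3 - 972 = x^3 - 90x^2 + 2700x - 27972. Since g(x) = h(x - 30) where h(x) = x^3 - 972, and h is irreducible over Q (because 972 is not a perfect cube, so h has no rational root, and a monic cubic with no rational root is irreducible), g is also irreducible (irreducibility is preserved under the substitution x → x - 30). Hence m_α(x) = x^3 - 90x^2 + 2700x - 27972.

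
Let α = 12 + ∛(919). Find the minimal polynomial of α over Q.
m_α(x) = x^3 - 36x^2 + 432x - 2647

Set β = α - 12 = ∛(919), so β^3 = 919. Then (α - 12)^3 - 919 = 0, i.e. α is a root of g(x) = (x - 12)^3 - 919 = x^3 - 36x^2 + 432x - 2647. Since g(x) = h(x - 12) where h(x) = x^3 - 919, and h is irreducible over Q (because 919 is not a perfect cube, so h has no rational root, and a monic cubic with no rational root is irreducible), g is also irreducible (irreducibility is preserved under the substitution x → x - 12). Hence m_α(x) = x^3 - 36x^2 + 432x - 2647.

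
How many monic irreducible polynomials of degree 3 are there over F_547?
There are 54555592 monic irreducible polynomials of degree 3 over F_547

Each element of F_{547^3} that lies in no proper subfield is a root of exactly one monic irreducible of degree 3 over F_547, and each such polynomial has 3 distinct roots in F_{547^3}. By Möbius inversion the count is N_547(3) = (1/3) Σ_{d|3} μ(3/d) · 547^d = (1/3)(μ(3)·547^1 + μ(1)·547^3) = 163666776/3 = 54555592.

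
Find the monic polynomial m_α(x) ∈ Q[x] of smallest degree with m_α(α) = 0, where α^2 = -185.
m_α(x) = x^2 + 185

α satisfies α^2 + 185 = 0, so x^2 + 185 annihilates α. Since d = -185 is squarefree and ≠ 1, it is not a perfect square in Q, so x^2 + 185 has no rational root and is therefore irreducible over Q (a degree-2 polynomial over a field is irreducible iff it has no root). Hence m_α(x) = x^2 + 185.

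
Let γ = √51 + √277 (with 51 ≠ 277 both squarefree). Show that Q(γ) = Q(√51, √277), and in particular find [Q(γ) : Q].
[Q(γ) : Q] = 4 (equivalently, Q(γ) = Q(√51, √277))

Obviously Q(γ) ⊆ Q(√51, √277), and [Q(√51, √277):Q] = 4 (since 51, 277 are distinct squarefree integers > 1 with 14127 not a perfect square). To show equality we compute the minimal polynomial of γ. From γ = √51 + √277: γ^2 = 51 + 2√(14127) + 277 = 328 + 2√(14127), so γ^2 - 328 = 2√(14127); squaring, (γ^2 - 328)^2 = 4·14127, i.e. γ^4 - 656γ^2 + 107584 - 56508 = 0, i.e. γ^4 - 656γ^2 + 51076 = 0. So γ is a root of x^4 - 656x^2 + 51076. This polynomial is irreducible over Q: it has no rational root (each ±√51 ± √277 is irrational), and any factorization into two quadratics over Q would force √(14127) ∈ Q (pairing opposite roots) or √51, √277 ∈ Q (other pairings), all impossible. Hence [Q(γ):Q] = 4 = [Q(√51, √277):Q], so Q(γ) = Q(√51, √277).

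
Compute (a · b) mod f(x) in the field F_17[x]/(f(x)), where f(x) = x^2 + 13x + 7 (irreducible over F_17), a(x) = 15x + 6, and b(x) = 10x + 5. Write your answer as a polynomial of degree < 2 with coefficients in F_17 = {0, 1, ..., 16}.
a · b ≡ 4x (mod f(x))

Multiply in F_17[x]: a(x)·b(x) = (15x + 6)·(10x + 5) = 14x^2 + 16x + 13. This has degree ≥ 2, so divide by f(x) over F_17: 14x^2 + 16x + 13 = (14)·(x^2 + 13x + 7) + (4x). Hence a·b ≡ 4x (mod f). (F_17[x]/(f) is a field with 17^2 = 289 elements since f is irreducible of degree 2.)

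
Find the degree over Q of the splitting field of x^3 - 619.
[K : Q] = 6

The roots of x^3 - 619 are ∛619, ω∛619, ω^2∛619 where ω = e^(2πi/3) is a primitive cube root of unity, so K = Q(∛619, ω). Now [Q(∛619):Q] = 3 (since 619 is not a perfect cube, x^3 - 619 is irreducible) and [Q(ω):Q] = 2. Both 2 and 3 divide [K:Q], and [K:Q] ≤ 3·2 = 6, so [K:Q] = 6. (Equivalently: Q(∛619) ⊂ R but ω ∉ R, so [K : Q(∛619)] = 2.)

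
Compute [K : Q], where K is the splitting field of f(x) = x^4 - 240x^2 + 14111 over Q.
[K : Q] = 4

Solving the quadratic in x^2: x^2 = (240 ± √(240^2 - 4·14111))/2 = (240 ± √1156)/2 = (240 ± 34)/2, giving x^2 = 103 or x^2 = 137. So f(x) = (x^2 - 103)(x^2 - 137) and the roots of f are ±√103, ±√137. Hence the splitting field is K = Q(√103, √137). Since 103 and 137 are distinct squarefree integers > 1, their product 14111 is not a perfect square, so √137 ∉ Q(√103). By the tower law [K:Q] = [Q(√103,√137):Q(√103)] · [Q(√103):Q] = 2 · 2 = 4.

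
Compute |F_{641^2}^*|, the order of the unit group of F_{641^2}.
|F_{641^2}^*| = 410880

F_{641^2} has 641^2 = 410881 elements; its multiplicative group consists of all nonzero elements, so |F_{641^2}^*| = 410881 - 1 = 410880. (It is cyclic since any finite subgroup of the multiplicative group of a field is cyclic.)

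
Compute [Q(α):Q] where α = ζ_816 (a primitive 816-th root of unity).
[Q(α):Q] = 256

The minimal polynomial of ζ_816 over Q is the 816-th cyclotomic polynomial Φ_816(x), which is irreducible over Q and has degree φ(816) = 256. Hence [Q(α):Q] = φ(816) = 256.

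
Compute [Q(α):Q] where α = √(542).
[Q(α):Q] = 2

[Q(α):Q] equals the degree of the minimal polynomial of α. Here α^2 = 542 and x^2 - 542 is irreducible (d = 542 is squarefree, ≠ 1, hence not a square), so deg(m_α) = 2. Thus [Q(α):Q] = 2.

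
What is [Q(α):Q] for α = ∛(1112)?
[Q(α):Q] = 3

The minimal polynomial of α is x^3 - 1112, irreducible over Q since 1112 is not a perfect cube (so x^3 - 1112 has no rational root). Hence [Q(α):Q] = deg(m_α) = 3.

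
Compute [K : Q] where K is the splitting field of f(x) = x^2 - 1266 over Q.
[K : Q] = 2

f(x) = x^2 - 1266 factors as (x - √1266)(x + √1266). The splitting field is K = Q(√1266). Since 1266 is squarefree and > 1, it is not a perfect square, so x^2 - 1266 is irreducible over Q and [Q(√1266) : Q] = 2. Hence [K : Q] = 2.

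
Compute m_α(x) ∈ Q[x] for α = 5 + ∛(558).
m_α(x) = x^3 - 15x^2 + 75x - 683

Set β = α - 5 = ∛(558), so β^3 = 558. Then (α - 5)^3 - 558 = 0, i.e. α is a root of g(x) = (x - 5)^3 - 558 = x^3 - 15x^2 + 75x - 683. Since g(x) = h(x - 5) where h(x) = x^3 - 558, and h is irreducible over Q (because 558 is not a perfect cube, so h has no rational root, and a monic cubic with no rational root is irreducible), g is also irreducible (irreducibility is preserved under the substitution x → x - 5). Hence m_α(x) = x^3 - 15x^2 + 75x - 683.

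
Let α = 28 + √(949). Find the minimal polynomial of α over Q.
m_α(x) = x^2 - 56x - 165

From α - 28 = √(949), squaring gives (α - 28)^2 = 949, i.e. α^2 - 56α + 784 = 949, so α^2 - 56α - 165 = 0. The discriminant of x^2 - 56x - 165 is (-56)^2 - 4·(-165) = 3136 + 660 = 3796, and 4·(949) is not a perfect square in Q since 949 is squarefree and ≠ 1. Hence x^2 - 56x - 165 is irreducible over Q and is the minimal polynomial of α.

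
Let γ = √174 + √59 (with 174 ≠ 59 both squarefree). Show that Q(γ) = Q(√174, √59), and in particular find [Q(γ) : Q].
[Q(γ) : Q] = 4 (equivalently, Q(γ) = Q(√174, √59))

Obviously Q(γ) ⊆ Q(√174, √59), and [Q(√174, √59):Q] = 4 (since 174, 59 are distinct squarefree integers > 1 with 10266 not a perfect square). To show equality we compute the minimal polynomial of γ. From γ = √174 + √59: γ^2 = 174 + 2√(10266) + 59 = 233 + 2√(10266), so γ^2 - 233 = 2√(10266); squaring, (γ^2 - 233)^2 = 4·10266, i.e. γ^4 - 466γ^2 + 54289 - 41064 = 0, i.e. γ^4 - 466γ^2 + 13225 = 0. So γ is a root of x^4 - 466x^2 + 13225. This polynomial is irreducible over Q: it has no rational root (each ±√174 ± √59 is irrational), and any factorization into two quadratics over Q would force √(10266) ∈ Q (pairing opposite roots) or √174, √59 ∈ Q (other pairings), all impossible. Hence [Q(γ):Q] = 4 = [Q(√174, √59):Q], so Q(γ) = Q(√174, √59).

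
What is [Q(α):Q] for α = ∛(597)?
[Q(α):Q] = 3

The minimal polynomial of α is x^3 - 597, irreducible over Q since 597 is not a perfect cube (so x^3 - 597 has no rational root). Hence [Q(α):Q] = deg(m_α) = 3.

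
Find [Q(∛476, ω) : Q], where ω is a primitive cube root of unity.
[Q(∛476, ω) : Q] = 6

[Q(∛476):Q] = 3 (min poly x^3 - 476, irreducible since 476 is not a perfect cube). [Q(ω):Q] = 2 (min poly x^2 + x + 1). Since Q(∛476) ⊂ R and ω ∉ R, we have ω ∉ Q(∛476), so x^2 + x + 1 remains irreducible over Q(∛476) and [Q(∛476, ω) : Q(∛476)] = 2. By the tower law, [Q(∛476, ω) : Q] = 3 · 2 = 6. (In fact Q(∛476, ω) is the splitting field of x^3 - 476 over Q.)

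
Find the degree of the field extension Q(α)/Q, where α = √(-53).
[Q(α):Q] = 2

[Q(α):Q] equals the degree of the minimal polynomial of α. Here α^2 = -53 and x^2 + 53 is irreducible (d = -53 is squarefree, ≠ 1, hence not a square), so deg(m_α) = 2. Thus [Q(α):Q] = 2.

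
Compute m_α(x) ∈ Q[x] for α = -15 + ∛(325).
m_α(x) = x^3 + 45x^2 + 675x + 3050

Set β = α + 15 = ∛(325), so β^3 = 325. Then (α + 15)^3 - 325 = 0, i.e. α is a root of g(x) = (x + 15)^3 - 325 = x^3 + 45x^2 + 675x + 3050. Since g(x) = h(x + 15) where h(x) = x^3 - 325, and h is irreducible over Q (because 325 is not a perfect cube, so h has no rational root, and a monic cubic with no rational root is irreducible), g is also irreducible (irreducibility is preserved under the substitution x → x + 15). Hence m_α(x) = x^3 + 45x^2 + 675x + 3050.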